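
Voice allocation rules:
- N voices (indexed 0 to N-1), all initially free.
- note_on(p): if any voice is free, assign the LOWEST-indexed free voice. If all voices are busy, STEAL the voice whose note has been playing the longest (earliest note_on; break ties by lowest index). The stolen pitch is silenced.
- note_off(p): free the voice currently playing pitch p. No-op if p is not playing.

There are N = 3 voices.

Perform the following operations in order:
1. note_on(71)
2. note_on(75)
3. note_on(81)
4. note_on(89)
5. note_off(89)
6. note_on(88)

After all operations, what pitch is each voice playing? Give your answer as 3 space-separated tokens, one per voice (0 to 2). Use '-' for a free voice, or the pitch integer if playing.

Answer: 88 75 81

Derivation:
Op 1: note_on(71): voice 0 is free -> assigned | voices=[71 - -]
Op 2: note_on(75): voice 1 is free -> assigned | voices=[71 75 -]
Op 3: note_on(81): voice 2 is free -> assigned | voices=[71 75 81]
Op 4: note_on(89): all voices busy, STEAL voice 0 (pitch 71, oldest) -> assign | voices=[89 75 81]
Op 5: note_off(89): free voice 0 | voices=[- 75 81]
Op 6: note_on(88): voice 0 is free -> assigned | voices=[88 75 81]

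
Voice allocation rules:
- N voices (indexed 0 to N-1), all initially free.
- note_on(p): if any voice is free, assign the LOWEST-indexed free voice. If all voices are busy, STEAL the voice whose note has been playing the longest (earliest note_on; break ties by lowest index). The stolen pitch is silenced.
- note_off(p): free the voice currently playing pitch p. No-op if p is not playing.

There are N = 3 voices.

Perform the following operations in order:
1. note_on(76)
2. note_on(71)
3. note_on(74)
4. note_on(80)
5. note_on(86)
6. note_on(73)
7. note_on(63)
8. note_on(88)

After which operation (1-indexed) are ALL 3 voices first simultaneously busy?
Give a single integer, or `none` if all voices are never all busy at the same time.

Answer: 3

Derivation:
Op 1: note_on(76): voice 0 is free -> assigned | voices=[76 - -]
Op 2: note_on(71): voice 1 is free -> assigned | voices=[76 71 -]
Op 3: note_on(74): voice 2 is free -> assigned | voices=[76 71 74]
Op 4: note_on(80): all voices busy, STEAL voice 0 (pitch 76, oldest) -> assign | voices=[80 71 74]
Op 5: note_on(86): all voices busy, STEAL voice 1 (pitch 71, oldest) -> assign | voices=[80 86 74]
Op 6: note_on(73): all voices busy, STEAL voice 2 (pitch 74, oldest) -> assign | voices=[80 86 73]
Op 7: note_on(63): all voices busy, STEAL voice 0 (pitch 80, oldest) -> assign | voices=[63 86 73]
Op 8: note_on(88): all voices busy, STEAL voice 1 (pitch 86, oldest) -> assign | voices=[63 88 73]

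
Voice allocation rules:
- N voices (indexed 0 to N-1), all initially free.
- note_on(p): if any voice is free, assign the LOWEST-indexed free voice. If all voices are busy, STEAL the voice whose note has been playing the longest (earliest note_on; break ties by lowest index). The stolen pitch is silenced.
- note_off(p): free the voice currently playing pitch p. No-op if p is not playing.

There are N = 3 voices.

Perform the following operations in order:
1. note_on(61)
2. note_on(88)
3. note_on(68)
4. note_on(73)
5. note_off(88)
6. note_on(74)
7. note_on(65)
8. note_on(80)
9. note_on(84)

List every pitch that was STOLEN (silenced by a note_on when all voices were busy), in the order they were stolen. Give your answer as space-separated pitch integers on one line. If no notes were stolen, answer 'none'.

Op 1: note_on(61): voice 0 is free -> assigned | voices=[61 - -]
Op 2: note_on(88): voice 1 is free -> assigned | voices=[61 88 -]
Op 3: note_on(68): voice 2 is free -> assigned | voices=[61 88 68]
Op 4: note_on(73): all voices busy, STEAL voice 0 (pitch 61, oldest) -> assign | voices=[73 88 68]
Op 5: note_off(88): free voice 1 | voices=[73 - 68]
Op 6: note_on(74): voice 1 is free -> assigned | voices=[73 74 68]
Op 7: note_on(65): all voices busy, STEAL voice 2 (pitch 68, oldest) -> assign | voices=[73 74 65]
Op 8: note_on(80): all voices busy, STEAL voice 0 (pitch 73, oldest) -> assign | voices=[80 74 65]
Op 9: note_on(84): all voices busy, STEAL voice 1 (pitch 74, oldest) -> assign | voices=[80 84 65]

Answer: 61 68 73 74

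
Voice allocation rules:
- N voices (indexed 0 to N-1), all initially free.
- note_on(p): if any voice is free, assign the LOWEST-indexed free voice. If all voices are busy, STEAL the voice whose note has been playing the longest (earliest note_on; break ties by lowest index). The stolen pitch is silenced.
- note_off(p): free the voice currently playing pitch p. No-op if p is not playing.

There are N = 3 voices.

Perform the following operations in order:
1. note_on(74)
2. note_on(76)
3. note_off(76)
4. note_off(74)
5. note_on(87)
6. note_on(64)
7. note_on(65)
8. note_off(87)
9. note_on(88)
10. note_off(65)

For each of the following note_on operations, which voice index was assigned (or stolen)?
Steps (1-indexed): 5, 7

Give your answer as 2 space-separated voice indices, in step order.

Answer: 0 2

Derivation:
Op 1: note_on(74): voice 0 is free -> assigned | voices=[74 - -]
Op 2: note_on(76): voice 1 is free -> assigned | voices=[74 76 -]
Op 3: note_off(76): free voice 1 | voices=[74 - -]
Op 4: note_off(74): free voice 0 | voices=[- - -]
Op 5: note_on(87): voice 0 is free -> assigned | voices=[87 - -]
Op 6: note_on(64): voice 1 is free -> assigned | voices=[87 64 -]
Op 7: note_on(65): voice 2 is free -> assigned | voices=[87 64 65]
Op 8: note_off(87): free voice 0 | voices=[- 64 65]
Op 9: note_on(88): voice 0 is free -> assigned | voices=[88 64 65]
Op 10: note_off(65): free voice 2 | voices=[88 64 -]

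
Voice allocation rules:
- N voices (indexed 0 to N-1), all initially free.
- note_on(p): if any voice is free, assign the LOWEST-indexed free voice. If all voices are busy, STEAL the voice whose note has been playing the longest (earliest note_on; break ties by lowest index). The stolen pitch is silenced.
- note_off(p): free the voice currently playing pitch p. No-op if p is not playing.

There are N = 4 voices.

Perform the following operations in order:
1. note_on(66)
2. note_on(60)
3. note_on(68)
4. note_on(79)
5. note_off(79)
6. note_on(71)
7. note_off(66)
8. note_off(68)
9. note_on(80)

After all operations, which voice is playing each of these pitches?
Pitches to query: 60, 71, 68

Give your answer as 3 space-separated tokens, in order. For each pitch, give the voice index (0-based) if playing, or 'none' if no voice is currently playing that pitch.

Op 1: note_on(66): voice 0 is free -> assigned | voices=[66 - - -]
Op 2: note_on(60): voice 1 is free -> assigned | voices=[66 60 - -]
Op 3: note_on(68): voice 2 is free -> assigned | voices=[66 60 68 -]
Op 4: note_on(79): voice 3 is free -> assigned | voices=[66 60 68 79]
Op 5: note_off(79): free voice 3 | voices=[66 60 68 -]
Op 6: note_on(71): voice 3 is free -> assigned | voices=[66 60 68 71]
Op 7: note_off(66): free voice 0 | voices=[- 60 68 71]
Op 8: note_off(68): free voice 2 | voices=[- 60 - 71]
Op 9: note_on(80): voice 0 is free -> assigned | voices=[80 60 - 71]

Answer: 1 3 none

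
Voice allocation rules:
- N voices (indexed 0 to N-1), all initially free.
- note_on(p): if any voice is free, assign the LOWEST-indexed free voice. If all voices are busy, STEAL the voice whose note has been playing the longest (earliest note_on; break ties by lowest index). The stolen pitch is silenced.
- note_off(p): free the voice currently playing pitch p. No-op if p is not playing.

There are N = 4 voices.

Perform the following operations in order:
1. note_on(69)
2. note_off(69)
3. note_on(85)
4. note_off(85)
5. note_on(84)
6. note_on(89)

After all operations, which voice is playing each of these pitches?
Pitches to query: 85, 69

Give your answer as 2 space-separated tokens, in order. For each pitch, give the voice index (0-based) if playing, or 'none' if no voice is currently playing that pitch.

Op 1: note_on(69): voice 0 is free -> assigned | voices=[69 - - -]
Op 2: note_off(69): free voice 0 | voices=[- - - -]
Op 3: note_on(85): voice 0 is free -> assigned | voices=[85 - - -]
Op 4: note_off(85): free voice 0 | voices=[- - - -]
Op 5: note_on(84): voice 0 is free -> assigned | voices=[84 - - -]
Op 6: note_on(89): voice 1 is free -> assigned | voices=[84 89 - -]

Answer: none none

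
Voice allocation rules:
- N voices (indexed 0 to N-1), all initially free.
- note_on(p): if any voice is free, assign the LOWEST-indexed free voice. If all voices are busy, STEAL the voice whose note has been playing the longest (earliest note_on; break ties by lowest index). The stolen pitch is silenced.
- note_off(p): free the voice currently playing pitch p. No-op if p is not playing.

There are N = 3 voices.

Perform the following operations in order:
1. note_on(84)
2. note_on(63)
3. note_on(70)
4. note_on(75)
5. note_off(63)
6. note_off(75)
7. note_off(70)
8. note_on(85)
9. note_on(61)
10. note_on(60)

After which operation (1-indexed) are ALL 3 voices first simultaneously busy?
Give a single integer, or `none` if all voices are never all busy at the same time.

Answer: 3

Derivation:
Op 1: note_on(84): voice 0 is free -> assigned | voices=[84 - -]
Op 2: note_on(63): voice 1 is free -> assigned | voices=[84 63 -]
Op 3: note_on(70): voice 2 is free -> assigned | voices=[84 63 70]
Op 4: note_on(75): all voices busy, STEAL voice 0 (pitch 84, oldest) -> assign | voices=[75 63 70]
Op 5: note_off(63): free voice 1 | voices=[75 - 70]
Op 6: note_off(75): free voice 0 | voices=[- - 70]
Op 7: note_off(70): free voice 2 | voices=[- - -]
Op 8: note_on(85): voice 0 is free -> assigned | voices=[85 - -]
Op 9: note_on(61): voice 1 is free -> assigned | voices=[85 61 -]
Op 10: note_on(60): voice 2 is free -> assigned | voices=[85 61 60]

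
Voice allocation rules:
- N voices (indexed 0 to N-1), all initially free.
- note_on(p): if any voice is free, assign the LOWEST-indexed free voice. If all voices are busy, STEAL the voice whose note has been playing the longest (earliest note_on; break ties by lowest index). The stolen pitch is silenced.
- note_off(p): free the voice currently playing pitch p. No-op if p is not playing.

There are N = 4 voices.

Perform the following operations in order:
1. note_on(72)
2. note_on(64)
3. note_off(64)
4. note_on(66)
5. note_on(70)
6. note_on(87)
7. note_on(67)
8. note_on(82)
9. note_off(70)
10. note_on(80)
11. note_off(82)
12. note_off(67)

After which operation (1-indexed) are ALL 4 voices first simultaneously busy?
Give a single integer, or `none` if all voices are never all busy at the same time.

Op 1: note_on(72): voice 0 is free -> assigned | voices=[72 - - -]
Op 2: note_on(64): voice 1 is free -> assigned | voices=[72 64 - -]
Op 3: note_off(64): free voice 1 | voices=[72 - - -]
Op 4: note_on(66): voice 1 is free -> assigned | voices=[72 66 - -]
Op 5: note_on(70): voice 2 is free -> assigned | voices=[72 66 70 -]
Op 6: note_on(87): voice 3 is free -> assigned | voices=[72 66 70 87]
Op 7: note_on(67): all voices busy, STEAL voice 0 (pitch 72, oldest) -> assign | voices=[67 66 70 87]
Op 8: note_on(82): all voices busy, STEAL voice 1 (pitch 66, oldest) -> assign | voices=[67 82 70 87]
Op 9: note_off(70): free voice 2 | voices=[67 82 - 87]
Op 10: note_on(80): voice 2 is free -> assigned | voices=[67 82 80 87]
Op 11: note_off(82): free voice 1 | voices=[67 - 80 87]
Op 12: note_off(67): free voice 0 | voices=[- - 80 87]

Answer: 6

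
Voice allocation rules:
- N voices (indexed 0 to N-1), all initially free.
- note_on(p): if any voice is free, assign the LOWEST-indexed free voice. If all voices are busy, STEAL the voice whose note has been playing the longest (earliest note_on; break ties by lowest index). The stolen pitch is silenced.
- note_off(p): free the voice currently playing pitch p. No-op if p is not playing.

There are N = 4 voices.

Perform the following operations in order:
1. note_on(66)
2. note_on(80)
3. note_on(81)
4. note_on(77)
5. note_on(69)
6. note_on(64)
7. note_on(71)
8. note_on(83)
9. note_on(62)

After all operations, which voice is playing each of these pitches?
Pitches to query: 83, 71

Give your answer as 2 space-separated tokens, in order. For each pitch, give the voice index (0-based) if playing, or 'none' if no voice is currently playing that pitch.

Op 1: note_on(66): voice 0 is free -> assigned | voices=[66 - - -]
Op 2: note_on(80): voice 1 is free -> assigned | voices=[66 80 - -]
Op 3: note_on(81): voice 2 is free -> assigned | voices=[66 80 81 -]
Op 4: note_on(77): voice 3 is free -> assigned | voices=[66 80 81 77]
Op 5: note_on(69): all voices busy, STEAL voice 0 (pitch 66, oldest) -> assign | voices=[69 80 81 77]
Op 6: note_on(64): all voices busy, STEAL voice 1 (pitch 80, oldest) -> assign | voices=[69 64 81 77]
Op 7: note_on(71): all voices busy, STEAL voice 2 (pitch 81, oldest) -> assign | voices=[69 64 71 77]
Op 8: note_on(83): all voices busy, STEAL voice 3 (pitch 77, oldest) -> assign | voices=[69 64 71 83]
Op 9: note_on(62): all voices busy, STEAL voice 0 (pitch 69, oldest) -> assign | voices=[62 64 71 83]

Answer: 3 2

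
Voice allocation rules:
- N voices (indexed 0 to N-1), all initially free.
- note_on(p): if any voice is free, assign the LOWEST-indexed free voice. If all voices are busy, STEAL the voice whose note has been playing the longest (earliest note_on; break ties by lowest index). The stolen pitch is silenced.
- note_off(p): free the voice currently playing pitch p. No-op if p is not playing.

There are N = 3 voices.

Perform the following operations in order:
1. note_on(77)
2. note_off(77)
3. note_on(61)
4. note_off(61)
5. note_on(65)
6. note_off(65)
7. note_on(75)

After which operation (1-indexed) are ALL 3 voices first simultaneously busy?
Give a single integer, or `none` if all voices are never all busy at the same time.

Answer: none

Derivation:
Op 1: note_on(77): voice 0 is free -> assigned | voices=[77 - -]
Op 2: note_off(77): free voice 0 | voices=[- - -]
Op 3: note_on(61): voice 0 is free -> assigned | voices=[61 - -]
Op 4: note_off(61): free voice 0 | voices=[- - -]
Op 5: note_on(65): voice 0 is free -> assigned | voices=[65 - -]
Op 6: note_off(65): free voice 0 | voices=[- - -]
Op 7: note_on(75): voice 0 is free -> assigned | voices=[75 - -]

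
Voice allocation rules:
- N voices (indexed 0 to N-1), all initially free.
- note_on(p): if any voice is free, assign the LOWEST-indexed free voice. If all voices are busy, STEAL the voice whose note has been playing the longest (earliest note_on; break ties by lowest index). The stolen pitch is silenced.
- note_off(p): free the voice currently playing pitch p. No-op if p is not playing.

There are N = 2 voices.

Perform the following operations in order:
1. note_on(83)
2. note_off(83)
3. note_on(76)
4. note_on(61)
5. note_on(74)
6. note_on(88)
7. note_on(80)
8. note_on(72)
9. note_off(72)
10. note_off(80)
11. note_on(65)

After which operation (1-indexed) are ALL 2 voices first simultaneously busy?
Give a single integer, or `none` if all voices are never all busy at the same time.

Answer: 4

Derivation:
Op 1: note_on(83): voice 0 is free -> assigned | voices=[83 -]
Op 2: note_off(83): free voice 0 | voices=[- -]
Op 3: note_on(76): voice 0 is free -> assigned | voices=[76 -]
Op 4: note_on(61): voice 1 is free -> assigned | voices=[76 61]
Op 5: note_on(74): all voices busy, STEAL voice 0 (pitch 76, oldest) -> assign | voices=[74 61]
Op 6: note_on(88): all voices busy, STEAL voice 1 (pitch 61, oldest) -> assign | voices=[74 88]
Op 7: note_on(80): all voices busy, STEAL voice 0 (pitch 74, oldest) -> assign | voices=[80 88]
Op 8: note_on(72): all voices busy, STEAL voice 1 (pitch 88, oldest) -> assign | voices=[80 72]
Op 9: note_off(72): free voice 1 | voices=[80 -]
Op 10: note_off(80): free voice 0 | voices=[- -]
Op 11: note_on(65): voice 0 is free -> assigned | voices=[65 -]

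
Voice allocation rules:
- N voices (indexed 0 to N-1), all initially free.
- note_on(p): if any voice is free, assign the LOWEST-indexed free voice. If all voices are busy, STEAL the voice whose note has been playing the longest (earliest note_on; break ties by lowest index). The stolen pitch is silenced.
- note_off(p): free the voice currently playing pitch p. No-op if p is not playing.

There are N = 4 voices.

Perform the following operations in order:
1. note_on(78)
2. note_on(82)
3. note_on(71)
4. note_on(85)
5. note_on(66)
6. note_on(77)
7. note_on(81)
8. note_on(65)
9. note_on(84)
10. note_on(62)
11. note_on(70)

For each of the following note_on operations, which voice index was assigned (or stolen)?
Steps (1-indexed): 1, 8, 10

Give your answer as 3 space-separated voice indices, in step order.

Answer: 0 3 1

Derivation:
Op 1: note_on(78): voice 0 is free -> assigned | voices=[78 - - -]
Op 2: note_on(82): voice 1 is free -> assigned | voices=[78 82 - -]
Op 3: note_on(71): voice 2 is free -> assigned | voices=[78 82 71 -]
Op 4: note_on(85): voice 3 is free -> assigned | voices=[78 82 71 85]
Op 5: note_on(66): all voices busy, STEAL voice 0 (pitch 78, oldest) -> assign | voices=[66 82 71 85]
Op 6: note_on(77): all voices busy, STEAL voice 1 (pitch 82, oldest) -> assign | voices=[66 77 71 85]
Op 7: note_on(81): all voices busy, STEAL voice 2 (pitch 71, oldest) -> assign | voices=[66 77 81 85]
Op 8: note_on(65): all voices busy, STEAL voice 3 (pitch 85, oldest) -> assign | voices=[66 77 81 65]
Op 9: note_on(84): all voices busy, STEAL voice 0 (pitch 66, oldest) -> assign | voices=[84 77 81 65]
Op 10: note_on(62): all voices busy, STEAL voice 1 (pitch 77, oldest) -> assign | voices=[84 62 81 65]
Op 11: note_on(70): all voices busy, STEAL voice 2 (pitch 81, oldest) -> assign | voices=[84 62 70 65]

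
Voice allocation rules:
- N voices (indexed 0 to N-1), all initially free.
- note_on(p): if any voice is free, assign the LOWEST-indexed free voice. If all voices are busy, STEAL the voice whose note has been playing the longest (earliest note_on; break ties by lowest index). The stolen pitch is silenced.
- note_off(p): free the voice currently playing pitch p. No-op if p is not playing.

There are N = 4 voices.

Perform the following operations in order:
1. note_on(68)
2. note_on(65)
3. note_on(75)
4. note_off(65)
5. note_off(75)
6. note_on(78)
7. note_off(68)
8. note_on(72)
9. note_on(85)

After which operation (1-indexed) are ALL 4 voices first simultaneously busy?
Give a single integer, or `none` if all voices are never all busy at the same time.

Answer: none

Derivation:
Op 1: note_on(68): voice 0 is free -> assigned | voices=[68 - - -]
Op 2: note_on(65): voice 1 is free -> assigned | voices=[68 65 - -]
Op 3: note_on(75): voice 2 is free -> assigned | voices=[68 65 75 -]
Op 4: note_off(65): free voice 1 | voices=[68 - 75 -]
Op 5: note_off(75): free voice 2 | voices=[68 - - -]
Op 6: note_on(78): voice 1 is free -> assigned | voices=[68 78 - -]
Op 7: note_off(68): free voice 0 | voices=[- 78 - -]
Op 8: note_on(72): voice 0 is free -> assigned | voices=[72 78 - -]
Op 9: note_on(85): voice 2 is free -> assigned | voices=[72 78 85 -]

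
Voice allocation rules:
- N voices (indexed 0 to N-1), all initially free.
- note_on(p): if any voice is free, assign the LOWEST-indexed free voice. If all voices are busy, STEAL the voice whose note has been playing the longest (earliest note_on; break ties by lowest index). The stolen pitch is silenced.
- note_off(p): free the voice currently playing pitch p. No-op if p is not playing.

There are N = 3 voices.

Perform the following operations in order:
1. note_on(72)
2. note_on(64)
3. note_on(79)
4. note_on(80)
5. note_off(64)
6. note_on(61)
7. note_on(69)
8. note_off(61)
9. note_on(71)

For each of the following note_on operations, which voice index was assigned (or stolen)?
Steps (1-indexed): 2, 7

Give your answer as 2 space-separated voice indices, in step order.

Op 1: note_on(72): voice 0 is free -> assigned | voices=[72 - -]
Op 2: note_on(64): voice 1 is free -> assigned | voices=[72 64 -]
Op 3: note_on(79): voice 2 is free -> assigned | voices=[72 64 79]
Op 4: note_on(80): all voices busy, STEAL voice 0 (pitch 72, oldest) -> assign | voices=[80 64 79]
Op 5: note_off(64): free voice 1 | voices=[80 - 79]
Op 6: note_on(61): voice 1 is free -> assigned | voices=[80 61 79]
Op 7: note_on(69): all voices busy, STEAL voice 2 (pitch 79, oldest) -> assign | voices=[80 61 69]
Op 8: note_off(61): free voice 1 | voices=[80 - 69]
Op 9: note_on(71): voice 1 is free -> assigned | voices=[80 71 69]

Answer: 1 2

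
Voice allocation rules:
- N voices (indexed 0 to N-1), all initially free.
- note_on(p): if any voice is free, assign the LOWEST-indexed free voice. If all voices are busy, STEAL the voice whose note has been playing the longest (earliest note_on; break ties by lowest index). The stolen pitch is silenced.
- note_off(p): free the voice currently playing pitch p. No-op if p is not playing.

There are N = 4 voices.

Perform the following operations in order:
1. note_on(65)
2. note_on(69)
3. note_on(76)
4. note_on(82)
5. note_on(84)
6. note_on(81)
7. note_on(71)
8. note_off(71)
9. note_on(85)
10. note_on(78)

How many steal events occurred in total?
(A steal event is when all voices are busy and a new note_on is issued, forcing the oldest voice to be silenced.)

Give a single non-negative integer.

Answer: 4

Derivation:
Op 1: note_on(65): voice 0 is free -> assigned | voices=[65 - - -]
Op 2: note_on(69): voice 1 is free -> assigned | voices=[65 69 - -]
Op 3: note_on(76): voice 2 is free -> assigned | voices=[65 69 76 -]
Op 4: note_on(82): voice 3 is free -> assigned | voices=[65 69 76 82]
Op 5: note_on(84): all voices busy, STEAL voice 0 (pitch 65, oldest) -> assign | voices=[84 69 76 82]
Op 6: note_on(81): all voices busy, STEAL voice 1 (pitch 69, oldest) -> assign | voices=[84 81 76 82]
Op 7: note_on(71): all voices busy, STEAL voice 2 (pitch 76, oldest) -> assign | voices=[84 81 71 82]
Op 8: note_off(71): free voice 2 | voices=[84 81 - 82]
Op 9: note_on(85): voice 2 is free -> assigned | voices=[84 81 85 82]
Op 10: note_on(78): all voices busy, STEAL voice 3 (pitch 82, oldest) -> assign | voices=[84 81 85 78]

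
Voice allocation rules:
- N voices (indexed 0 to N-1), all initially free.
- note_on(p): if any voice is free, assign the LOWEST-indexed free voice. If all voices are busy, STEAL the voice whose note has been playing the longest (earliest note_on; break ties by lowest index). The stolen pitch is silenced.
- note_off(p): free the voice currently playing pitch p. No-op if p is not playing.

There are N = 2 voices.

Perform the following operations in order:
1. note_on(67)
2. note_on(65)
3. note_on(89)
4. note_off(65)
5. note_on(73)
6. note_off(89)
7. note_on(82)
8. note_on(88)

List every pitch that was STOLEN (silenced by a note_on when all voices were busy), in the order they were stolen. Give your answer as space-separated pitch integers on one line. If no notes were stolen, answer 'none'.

Answer: 67 73

Derivation:
Op 1: note_on(67): voice 0 is free -> assigned | voices=[67 -]
Op 2: note_on(65): voice 1 is free -> assigned | voices=[67 65]
Op 3: note_on(89): all voices busy, STEAL voice 0 (pitch 67, oldest) -> assign | voices=[89 65]
Op 4: note_off(65): free voice 1 | voices=[89 -]
Op 5: note_on(73): voice 1 is free -> assigned | voices=[89 73]
Op 6: note_off(89): free voice 0 | voices=[- 73]
Op 7: note_on(82): voice 0 is free -> assigned | voices=[82 73]
Op 8: note_on(88): all voices busy, STEAL voice 1 (pitch 73, oldest) -> assign | voices=[82 88]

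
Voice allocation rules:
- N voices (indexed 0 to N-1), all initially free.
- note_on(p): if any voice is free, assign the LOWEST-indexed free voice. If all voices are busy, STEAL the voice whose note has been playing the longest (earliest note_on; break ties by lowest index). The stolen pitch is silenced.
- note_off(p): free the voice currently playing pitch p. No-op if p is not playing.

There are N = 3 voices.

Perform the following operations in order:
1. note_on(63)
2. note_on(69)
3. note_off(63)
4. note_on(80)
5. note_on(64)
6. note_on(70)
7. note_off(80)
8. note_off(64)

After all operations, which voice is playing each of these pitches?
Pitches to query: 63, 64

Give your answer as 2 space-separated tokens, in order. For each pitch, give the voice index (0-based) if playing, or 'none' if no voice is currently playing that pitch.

Op 1: note_on(63): voice 0 is free -> assigned | voices=[63 - -]
Op 2: note_on(69): voice 1 is free -> assigned | voices=[63 69 -]
Op 3: note_off(63): free voice 0 | voices=[- 69 -]
Op 4: note_on(80): voice 0 is free -> assigned | voices=[80 69 -]
Op 5: note_on(64): voice 2 is free -> assigned | voices=[80 69 64]
Op 6: note_on(70): all voices busy, STEAL voice 1 (pitch 69, oldest) -> assign | voices=[80 70 64]
Op 7: note_off(80): free voice 0 | voices=[- 70 64]
Op 8: note_off(64): free voice 2 | voices=[- 70 -]

Answer: none none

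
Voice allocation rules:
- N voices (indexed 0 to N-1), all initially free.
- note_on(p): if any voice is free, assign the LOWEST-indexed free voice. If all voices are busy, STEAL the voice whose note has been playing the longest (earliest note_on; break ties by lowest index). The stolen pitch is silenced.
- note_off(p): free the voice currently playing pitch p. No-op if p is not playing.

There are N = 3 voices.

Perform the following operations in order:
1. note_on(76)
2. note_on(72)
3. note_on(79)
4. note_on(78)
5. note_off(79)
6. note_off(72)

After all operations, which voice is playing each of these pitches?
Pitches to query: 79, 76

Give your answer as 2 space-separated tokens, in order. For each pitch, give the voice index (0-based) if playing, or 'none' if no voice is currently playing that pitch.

Op 1: note_on(76): voice 0 is free -> assigned | voices=[76 - -]
Op 2: note_on(72): voice 1 is free -> assigned | voices=[76 72 -]
Op 3: note_on(79): voice 2 is free -> assigned | voices=[76 72 79]
Op 4: note_on(78): all voices busy, STEAL voice 0 (pitch 76, oldest) -> assign | voices=[78 72 79]
Op 5: note_off(79): free voice 2 | voices=[78 72 -]
Op 6: note_off(72): free voice 1 | voices=[78 - -]

Answer: none none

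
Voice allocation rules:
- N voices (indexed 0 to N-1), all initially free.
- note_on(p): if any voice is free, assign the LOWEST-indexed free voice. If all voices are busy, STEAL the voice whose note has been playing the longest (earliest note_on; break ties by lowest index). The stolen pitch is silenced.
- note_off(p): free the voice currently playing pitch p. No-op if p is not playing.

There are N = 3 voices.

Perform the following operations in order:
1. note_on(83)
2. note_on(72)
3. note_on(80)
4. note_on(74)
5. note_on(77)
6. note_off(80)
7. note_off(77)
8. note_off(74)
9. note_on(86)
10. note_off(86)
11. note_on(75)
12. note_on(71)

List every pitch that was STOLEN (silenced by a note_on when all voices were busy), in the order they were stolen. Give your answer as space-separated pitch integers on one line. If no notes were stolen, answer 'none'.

Answer: 83 72

Derivation:
Op 1: note_on(83): voice 0 is free -> assigned | voices=[83 - -]
Op 2: note_on(72): voice 1 is free -> assigned | voices=[83 72 -]
Op 3: note_on(80): voice 2 is free -> assigned | voices=[83 72 80]
Op 4: note_on(74): all voices busy, STEAL voice 0 (pitch 83, oldest) -> assign | voices=[74 72 80]
Op 5: note_on(77): all voices busy, STEAL voice 1 (pitch 72, oldest) -> assign | voices=[74 77 80]
Op 6: note_off(80): free voice 2 | voices=[74 77 -]
Op 7: note_off(77): free voice 1 | voices=[74 - -]
Op 8: note_off(74): free voice 0 | voices=[- - -]
Op 9: note_on(86): voice 0 is free -> assigned | voices=[86 - -]
Op 10: note_off(86): free voice 0 | voices=[- - -]
Op 11: note_on(75): voice 0 is free -> assigned | voices=[75 - -]
Op 12: note_on(71): voice 1 is free -> assigned | voices=[75 71 -]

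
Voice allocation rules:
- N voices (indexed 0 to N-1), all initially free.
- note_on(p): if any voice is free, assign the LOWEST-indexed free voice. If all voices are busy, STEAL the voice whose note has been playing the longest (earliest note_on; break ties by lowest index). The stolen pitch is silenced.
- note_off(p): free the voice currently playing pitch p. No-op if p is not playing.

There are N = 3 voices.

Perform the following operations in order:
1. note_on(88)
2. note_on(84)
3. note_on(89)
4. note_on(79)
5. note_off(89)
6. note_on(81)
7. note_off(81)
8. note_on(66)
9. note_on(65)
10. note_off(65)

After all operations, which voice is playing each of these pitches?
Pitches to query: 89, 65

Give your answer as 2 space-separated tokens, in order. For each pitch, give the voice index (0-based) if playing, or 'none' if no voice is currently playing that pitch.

Op 1: note_on(88): voice 0 is free -> assigned | voices=[88 - -]
Op 2: note_on(84): voice 1 is free -> assigned | voices=[88 84 -]
Op 3: note_on(89): voice 2 is free -> assigned | voices=[88 84 89]
Op 4: note_on(79): all voices busy, STEAL voice 0 (pitch 88, oldest) -> assign | voices=[79 84 89]
Op 5: note_off(89): free voice 2 | voices=[79 84 -]
Op 6: note_on(81): voice 2 is free -> assigned | voices=[79 84 81]
Op 7: note_off(81): free voice 2 | voices=[79 84 -]
Op 8: note_on(66): voice 2 is free -> assigned | voices=[79 84 66]
Op 9: note_on(65): all voices busy, STEAL voice 1 (pitch 84, oldest) -> assign | voices=[79 65 66]
Op 10: note_off(65): free voice 1 | voices=[79 - 66]

Answer: none none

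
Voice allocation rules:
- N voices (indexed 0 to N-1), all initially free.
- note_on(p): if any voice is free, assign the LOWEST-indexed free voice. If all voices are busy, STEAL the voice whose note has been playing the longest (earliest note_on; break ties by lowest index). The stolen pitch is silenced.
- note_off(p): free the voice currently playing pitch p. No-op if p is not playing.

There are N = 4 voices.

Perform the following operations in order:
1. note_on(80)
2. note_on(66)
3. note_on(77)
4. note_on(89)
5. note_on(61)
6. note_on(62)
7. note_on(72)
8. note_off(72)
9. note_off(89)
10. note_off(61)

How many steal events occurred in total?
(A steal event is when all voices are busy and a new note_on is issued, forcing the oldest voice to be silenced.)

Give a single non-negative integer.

Op 1: note_on(80): voice 0 is free -> assigned | voices=[80 - - -]
Op 2: note_on(66): voice 1 is free -> assigned | voices=[80 66 - -]
Op 3: note_on(77): voice 2 is free -> assigned | voices=[80 66 77 -]
Op 4: note_on(89): voice 3 is free -> assigned | voices=[80 66 77 89]
Op 5: note_on(61): all voices busy, STEAL voice 0 (pitch 80, oldest) -> assign | voices=[61 66 77 89]
Op 6: note_on(62): all voices busy, STEAL voice 1 (pitch 66, oldest) -> assign | voices=[61 62 77 89]
Op 7: note_on(72): all voices busy, STEAL voice 2 (pitch 77, oldest) -> assign | voices=[61 62 72 89]
Op 8: note_off(72): free voice 2 | voices=[61 62 - 89]
Op 9: note_off(89): free voice 3 | voices=[61 62 - -]
Op 10: note_off(61): free voice 0 | voices=[- 62 - -]

Answer: 3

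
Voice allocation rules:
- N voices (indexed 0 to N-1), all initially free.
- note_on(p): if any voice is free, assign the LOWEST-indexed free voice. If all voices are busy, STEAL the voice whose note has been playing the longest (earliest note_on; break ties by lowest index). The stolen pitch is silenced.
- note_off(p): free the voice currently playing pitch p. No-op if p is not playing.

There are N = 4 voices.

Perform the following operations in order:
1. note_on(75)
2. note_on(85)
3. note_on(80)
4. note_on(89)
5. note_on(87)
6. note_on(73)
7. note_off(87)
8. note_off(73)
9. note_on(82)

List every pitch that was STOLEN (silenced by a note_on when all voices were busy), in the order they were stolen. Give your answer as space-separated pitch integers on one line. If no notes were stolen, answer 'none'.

Answer: 75 85

Derivation:
Op 1: note_on(75): voice 0 is free -> assigned | voices=[75 - - -]
Op 2: note_on(85): voice 1 is free -> assigned | voices=[75 85 - -]
Op 3: note_on(80): voice 2 is free -> assigned | voices=[75 85 80 -]
Op 4: note_on(89): voice 3 is free -> assigned | voices=[75 85 80 89]
Op 5: note_on(87): all voices busy, STEAL voice 0 (pitch 75, oldest) -> assign | voices=[87 85 80 89]
Op 6: note_on(73): all voices busy, STEAL voice 1 (pitch 85, oldest) -> assign | voices=[87 73 80 89]
Op 7: note_off(87): free voice 0 | voices=[- 73 80 89]
Op 8: note_off(73): free voice 1 | voices=[- - 80 89]
Op 9: note_on(82): voice 0 is free -> assigned | voices=[82 - 80 89]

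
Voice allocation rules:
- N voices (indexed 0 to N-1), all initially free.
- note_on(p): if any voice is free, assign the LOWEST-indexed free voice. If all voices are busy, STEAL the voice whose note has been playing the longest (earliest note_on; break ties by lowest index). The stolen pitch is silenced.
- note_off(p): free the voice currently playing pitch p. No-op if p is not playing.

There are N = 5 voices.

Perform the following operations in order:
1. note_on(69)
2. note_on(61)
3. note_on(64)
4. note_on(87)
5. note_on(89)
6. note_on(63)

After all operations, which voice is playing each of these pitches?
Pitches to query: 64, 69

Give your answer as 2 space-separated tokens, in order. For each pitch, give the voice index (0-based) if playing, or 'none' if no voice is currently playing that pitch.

Op 1: note_on(69): voice 0 is free -> assigned | voices=[69 - - - -]
Op 2: note_on(61): voice 1 is free -> assigned | voices=[69 61 - - -]
Op 3: note_on(64): voice 2 is free -> assigned | voices=[69 61 64 - -]
Op 4: note_on(87): voice 3 is free -> assigned | voices=[69 61 64 87 -]
Op 5: note_on(89): voice 4 is free -> assigned | voices=[69 61 64 87 89]
Op 6: note_on(63): all voices busy, STEAL voice 0 (pitch 69, oldest) -> assign | voices=[63 61 64 87 89]

Answer: 2 none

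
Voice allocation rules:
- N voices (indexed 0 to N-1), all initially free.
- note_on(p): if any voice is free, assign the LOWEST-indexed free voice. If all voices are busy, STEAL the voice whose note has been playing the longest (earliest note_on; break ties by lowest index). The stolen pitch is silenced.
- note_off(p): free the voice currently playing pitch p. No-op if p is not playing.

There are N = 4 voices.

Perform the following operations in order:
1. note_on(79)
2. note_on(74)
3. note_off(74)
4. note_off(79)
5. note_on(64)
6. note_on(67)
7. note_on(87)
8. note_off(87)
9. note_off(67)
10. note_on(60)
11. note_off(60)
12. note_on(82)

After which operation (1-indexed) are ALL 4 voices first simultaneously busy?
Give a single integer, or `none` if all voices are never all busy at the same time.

Answer: none

Derivation:
Op 1: note_on(79): voice 0 is free -> assigned | voices=[79 - - -]
Op 2: note_on(74): voice 1 is free -> assigned | voices=[79 74 - -]
Op 3: note_off(74): free voice 1 | voices=[79 - - -]
Op 4: note_off(79): free voice 0 | voices=[- - - -]
Op 5: note_on(64): voice 0 is free -> assigned | voices=[64 - - -]
Op 6: note_on(67): voice 1 is free -> assigned | voices=[64 67 - -]
Op 7: note_on(87): voice 2 is free -> assigned | voices=[64 67 87 -]
Op 8: note_off(87): free voice 2 | voices=[64 67 - -]
Op 9: note_off(67): free voice 1 | voices=[64 - - -]
Op 10: note_on(60): voice 1 is free -> assigned | voices=[64 60 - -]
Op 11: note_off(60): free voice 1 | voices=[64 - - -]
Op 12: note_on(82): voice 1 is free -> assigned | voices=[64 82 - -]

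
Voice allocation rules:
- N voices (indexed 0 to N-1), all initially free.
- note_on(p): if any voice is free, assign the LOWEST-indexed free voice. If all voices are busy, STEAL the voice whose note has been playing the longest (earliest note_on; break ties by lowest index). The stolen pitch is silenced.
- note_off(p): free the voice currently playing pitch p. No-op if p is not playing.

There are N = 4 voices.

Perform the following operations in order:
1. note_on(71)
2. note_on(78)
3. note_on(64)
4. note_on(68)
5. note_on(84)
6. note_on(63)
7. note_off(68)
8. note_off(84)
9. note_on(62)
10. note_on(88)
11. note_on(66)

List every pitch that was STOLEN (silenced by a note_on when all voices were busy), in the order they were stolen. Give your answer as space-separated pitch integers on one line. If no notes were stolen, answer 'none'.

Answer: 71 78 64

Derivation:
Op 1: note_on(71): voice 0 is free -> assigned | voices=[71 - - -]
Op 2: note_on(78): voice 1 is free -> assigned | voices=[71 78 - -]
Op 3: note_on(64): voice 2 is free -> assigned | voices=[71 78 64 -]
Op 4: note_on(68): voice 3 is free -> assigned | voices=[71 78 64 68]
Op 5: note_on(84): all voices busy, STEAL voice 0 (pitch 71, oldest) -> assign | voices=[84 78 64 68]
Op 6: note_on(63): all voices busy, STEAL voice 1 (pitch 78, oldest) -> assign | voices=[84 63 64 68]
Op 7: note_off(68): free voice 3 | voices=[84 63 64 -]
Op 8: note_off(84): free voice 0 | voices=[- 63 64 -]
Op 9: note_on(62): voice 0 is free -> assigned | voices=[62 63 64 -]
Op 10: note_on(88): voice 3 is free -> assigned | voices=[62 63 64 88]
Op 11: note_on(66): all voices busy, STEAL voice 2 (pitch 64, oldest) -> assign | voices=[62 63 66 88]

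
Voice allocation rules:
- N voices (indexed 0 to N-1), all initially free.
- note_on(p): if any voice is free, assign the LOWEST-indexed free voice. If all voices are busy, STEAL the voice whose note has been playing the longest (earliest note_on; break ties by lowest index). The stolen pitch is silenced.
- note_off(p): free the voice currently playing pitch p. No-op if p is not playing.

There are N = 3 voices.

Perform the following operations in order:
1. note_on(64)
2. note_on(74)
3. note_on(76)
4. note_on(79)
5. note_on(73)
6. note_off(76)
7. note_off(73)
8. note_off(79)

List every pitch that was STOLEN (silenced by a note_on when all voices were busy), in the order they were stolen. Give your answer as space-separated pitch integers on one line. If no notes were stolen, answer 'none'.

Op 1: note_on(64): voice 0 is free -> assigned | voices=[64 - -]
Op 2: note_on(74): voice 1 is free -> assigned | voices=[64 74 -]
Op 3: note_on(76): voice 2 is free -> assigned | voices=[64 74 76]
Op 4: note_on(79): all voices busy, STEAL voice 0 (pitch 64, oldest) -> assign | voices=[79 74 76]
Op 5: note_on(73): all voices busy, STEAL voice 1 (pitch 74, oldest) -> assign | voices=[79 73 76]
Op 6: note_off(76): free voice 2 | voices=[79 73 -]
Op 7: note_off(73): free voice 1 | voices=[79 - -]
Op 8: note_off(79): free voice 0 | voices=[- - -]

Answer: 64 74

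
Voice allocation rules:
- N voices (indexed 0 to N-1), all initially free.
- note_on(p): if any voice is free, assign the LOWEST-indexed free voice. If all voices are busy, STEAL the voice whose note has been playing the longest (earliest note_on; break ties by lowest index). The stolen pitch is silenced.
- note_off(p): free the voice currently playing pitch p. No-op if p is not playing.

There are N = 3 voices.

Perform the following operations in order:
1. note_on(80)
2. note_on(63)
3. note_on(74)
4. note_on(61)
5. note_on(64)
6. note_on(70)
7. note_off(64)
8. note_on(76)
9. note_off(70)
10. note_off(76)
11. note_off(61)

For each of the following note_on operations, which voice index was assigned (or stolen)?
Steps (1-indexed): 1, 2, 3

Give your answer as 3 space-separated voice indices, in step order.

Answer: 0 1 2

Derivation:
Op 1: note_on(80): voice 0 is free -> assigned | voices=[80 - -]
Op 2: note_on(63): voice 1 is free -> assigned | voices=[80 63 -]
Op 3: note_on(74): voice 2 is free -> assigned | voices=[80 63 74]
Op 4: note_on(61): all voices busy, STEAL voice 0 (pitch 80, oldest) -> assign | voices=[61 63 74]
Op 5: note_on(64): all voices busy, STEAL voice 1 (pitch 63, oldest) -> assign | voices=[61 64 74]
Op 6: note_on(70): all voices busy, STEAL voice 2 (pitch 74, oldest) -> assign | voices=[61 64 70]
Op 7: note_off(64): free voice 1 | voices=[61 - 70]
Op 8: note_on(76): voice 1 is free -> assigned | voices=[61 76 70]
Op 9: note_off(70): free voice 2 | voices=[61 76 -]
Op 10: note_off(76): free voice 1 | voices=[61 - -]
Op 11: note_off(61): free voice 0 | voices=[- - -]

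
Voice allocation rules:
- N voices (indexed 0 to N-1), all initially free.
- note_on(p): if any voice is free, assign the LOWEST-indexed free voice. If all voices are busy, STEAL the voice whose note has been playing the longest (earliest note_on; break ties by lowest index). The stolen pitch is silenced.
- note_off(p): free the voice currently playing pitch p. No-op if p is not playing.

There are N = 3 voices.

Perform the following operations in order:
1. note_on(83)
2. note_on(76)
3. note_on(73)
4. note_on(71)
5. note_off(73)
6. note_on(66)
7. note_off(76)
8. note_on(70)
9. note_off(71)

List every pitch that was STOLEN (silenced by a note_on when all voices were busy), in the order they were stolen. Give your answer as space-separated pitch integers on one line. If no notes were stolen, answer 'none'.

Op 1: note_on(83): voice 0 is free -> assigned | voices=[83 - -]
Op 2: note_on(76): voice 1 is free -> assigned | voices=[83 76 -]
Op 3: note_on(73): voice 2 is free -> assigned | voices=[83 76 73]
Op 4: note_on(71): all voices busy, STEAL voice 0 (pitch 83, oldest) -> assign | voices=[71 76 73]
Op 5: note_off(73): free voice 2 | voices=[71 76 -]
Op 6: note_on(66): voice 2 is free -> assigned | voices=[71 76 66]
Op 7: note_off(76): free voice 1 | voices=[71 - 66]
Op 8: note_on(70): voice 1 is free -> assigned | voices=[71 70 66]
Op 9: note_off(71): free voice 0 | voices=[- 70 66]

Answer: 83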